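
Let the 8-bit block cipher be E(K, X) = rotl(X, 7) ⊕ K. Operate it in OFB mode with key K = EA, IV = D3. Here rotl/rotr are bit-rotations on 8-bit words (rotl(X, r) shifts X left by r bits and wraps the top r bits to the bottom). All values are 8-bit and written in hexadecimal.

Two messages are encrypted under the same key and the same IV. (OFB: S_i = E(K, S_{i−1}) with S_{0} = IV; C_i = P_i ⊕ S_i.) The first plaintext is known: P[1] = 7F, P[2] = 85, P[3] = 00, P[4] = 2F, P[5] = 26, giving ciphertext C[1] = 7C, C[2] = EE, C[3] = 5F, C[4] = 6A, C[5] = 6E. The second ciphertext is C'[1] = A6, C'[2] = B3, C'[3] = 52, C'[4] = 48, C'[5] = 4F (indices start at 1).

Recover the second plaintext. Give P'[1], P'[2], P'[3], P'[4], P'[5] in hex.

P'[1] = A5, P'[2] = D8, P'[3] = 0D, P'[4] = 0D, P'[5] = 07

In OFB with a reused IV, both messages share the same keystream S_i, so C_i ⊕ C'_i = P_i ⊕ P'_i and thus P'_i = P_i ⊕ C_i ⊕ C'_i.
P'[1]: 7F ⊕ 7C ⊕ A6 = A5.
P'[2]: 85 ⊕ EE ⊕ B3 = D8.
P'[3]: 00 ⊕ 5F ⊕ 52 = 0D.
P'[4]: 2F ⊕ 6A ⊕ 48 = 0D.
P'[5]: 26 ⊕ 6E ⊕ 4F = 07.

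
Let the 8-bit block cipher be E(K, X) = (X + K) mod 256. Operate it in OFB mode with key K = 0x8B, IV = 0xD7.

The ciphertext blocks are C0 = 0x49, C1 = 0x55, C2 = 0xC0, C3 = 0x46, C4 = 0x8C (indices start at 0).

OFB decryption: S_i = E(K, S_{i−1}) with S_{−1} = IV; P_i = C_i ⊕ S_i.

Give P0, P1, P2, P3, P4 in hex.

P0: S = E(K, 0xD7) = 0x62; 0x49 ⊕ 0x62 = 0x2B.
P1: S = E(K, 0x62) = 0xED; 0x55 ⊕ 0xED = 0xB8.
P2: S = E(K, 0xED) = 0x78; 0xC0 ⊕ 0x78 = 0xB8.
P3: S = E(K, 0x78) = 0x03; 0x46 ⊕ 0x03 = 0x45.
P4: S = E(K, 0x03) = 0x8E; 0x8C ⊕ 0x8E = 0x02.

P0 = 0x2B, P1 = 0xB8, P2 = 0xB8, P3 = 0x45, P4 = 0x02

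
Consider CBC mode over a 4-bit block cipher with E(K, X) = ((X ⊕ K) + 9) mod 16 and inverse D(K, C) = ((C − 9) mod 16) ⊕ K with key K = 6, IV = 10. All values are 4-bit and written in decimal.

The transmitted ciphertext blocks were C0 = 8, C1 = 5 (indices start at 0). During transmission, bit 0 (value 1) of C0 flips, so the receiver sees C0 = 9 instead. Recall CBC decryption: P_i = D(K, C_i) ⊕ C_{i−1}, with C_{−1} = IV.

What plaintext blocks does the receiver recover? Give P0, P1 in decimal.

Only C0 changed, to 9. In CBC, a change in C_i garbles P_i and flips the same bit in P_{i+1}. Decrypting the received ciphertext:
P0: D(K, 9) = 6; 6 ⊕ 10 = 12.
P1: D(K, 5) = 10; 10 ⊕ 9 = 3.
Blocks that differ from the original plaintext: P0, P1.

P0 = 12, P1 = 3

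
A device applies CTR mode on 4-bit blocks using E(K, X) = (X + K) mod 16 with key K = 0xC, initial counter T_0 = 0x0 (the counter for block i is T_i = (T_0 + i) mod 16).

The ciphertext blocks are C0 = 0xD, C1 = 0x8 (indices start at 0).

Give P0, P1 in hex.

P0 = 0x1, P1 = 0x5

CTR decryption: S_i = E(K, T_i) where T_i is the counter for block i; P_i = C_i ⊕ S_i.
P0: T = 0x0, S = E(K, T) = 0xC; 0xD ⊕ 0xC = 0x1.
P1: T = 0x1, S = E(K, T) = 0xD; 0x8 ⊕ 0xD = 0x5.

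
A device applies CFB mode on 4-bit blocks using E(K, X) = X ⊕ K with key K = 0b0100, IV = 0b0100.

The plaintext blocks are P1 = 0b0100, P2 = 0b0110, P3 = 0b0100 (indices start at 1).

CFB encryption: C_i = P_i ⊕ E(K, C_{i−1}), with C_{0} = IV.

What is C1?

C1: E(K, 0b0100) = 0b0000; 0b0100 ⊕ 0b0000 = 0b0100.

C1 = 0b0100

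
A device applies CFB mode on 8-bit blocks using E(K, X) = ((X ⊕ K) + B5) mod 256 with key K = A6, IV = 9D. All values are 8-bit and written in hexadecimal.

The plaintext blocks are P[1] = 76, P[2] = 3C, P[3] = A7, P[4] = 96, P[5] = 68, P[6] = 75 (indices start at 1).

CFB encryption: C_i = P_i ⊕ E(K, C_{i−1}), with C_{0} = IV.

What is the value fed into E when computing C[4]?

A3

C[1]: E(K, 9D) = F0; 76 ⊕ F0 = 86.
C[2]: E(K, 86) = D5; 3C ⊕ D5 = E9.
C[3]: E(K, E9) = 04; A7 ⊕ 04 = A3.
C[4]: E(K, A3) = BA; 96 ⊕ BA = 2C.
So the input to E for block [4] is A3.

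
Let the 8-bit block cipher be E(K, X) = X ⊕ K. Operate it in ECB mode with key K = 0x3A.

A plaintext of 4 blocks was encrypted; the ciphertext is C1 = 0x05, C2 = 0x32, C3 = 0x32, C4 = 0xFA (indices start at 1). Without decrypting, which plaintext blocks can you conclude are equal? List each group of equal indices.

ECB encrypts each block independently with the same key, so equal ciphertext blocks imply equal plaintext blocks.
C2 = C3 = 0x32, so P2 = P3.

P2 = P3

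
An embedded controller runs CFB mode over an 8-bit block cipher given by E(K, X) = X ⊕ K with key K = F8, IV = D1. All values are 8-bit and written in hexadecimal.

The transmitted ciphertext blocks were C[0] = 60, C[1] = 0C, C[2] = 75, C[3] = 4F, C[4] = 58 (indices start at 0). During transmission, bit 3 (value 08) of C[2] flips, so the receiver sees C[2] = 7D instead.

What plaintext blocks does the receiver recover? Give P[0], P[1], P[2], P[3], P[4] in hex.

CFB decryption: P_i = C_i ⊕ E(K, C_{i−1}), with C_{−1} = IV.
Only C[2] changed, to 7D. In CFB, a change in C_i flips the same bit in P_i and garbles P_{i+1}. Decrypting the received ciphertext:
P[0]: E(K, D1) = 29; 60 ⊕ 29 = 49.
P[1]: E(K, 60) = 98; 0C ⊕ 98 = 94.
P[2]: E(K, 0C) = F4; 7D ⊕ F4 = 89.
P[3]: E(K, 7D) = 85; 4F ⊕ 85 = CA.
P[4]: E(K, 4F) = B7; 58 ⊕ B7 = EF.
Blocks that differ from the original plaintext: P[2], P[3].

P[0] = 49, P[1] = 94, P[2] = 89, P[3] = CA, P[4] = EF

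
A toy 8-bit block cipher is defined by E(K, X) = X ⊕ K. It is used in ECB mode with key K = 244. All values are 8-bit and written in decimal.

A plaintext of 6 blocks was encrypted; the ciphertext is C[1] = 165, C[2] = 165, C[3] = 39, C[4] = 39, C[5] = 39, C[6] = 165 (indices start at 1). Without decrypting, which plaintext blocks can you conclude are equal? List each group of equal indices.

P[1] = P[2] = P[6]; P[3] = P[4] = P[5]

ECB encrypts each block independently with the same key, so equal ciphertext blocks imply equal plaintext blocks.
C[1] = C[2] = C[6] = 165, so P[1] = P[2] = P[6].
C[3] = C[4] = C[5] = 39, so P[3] = P[4] = P[5].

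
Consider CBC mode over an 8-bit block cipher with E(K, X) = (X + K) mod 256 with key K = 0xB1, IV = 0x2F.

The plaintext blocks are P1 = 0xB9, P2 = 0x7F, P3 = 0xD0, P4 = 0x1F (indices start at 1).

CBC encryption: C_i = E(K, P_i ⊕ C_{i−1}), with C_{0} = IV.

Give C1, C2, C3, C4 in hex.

C1 = 0x47, C2 = 0xE9, C3 = 0xEA, C4 = 0xA6

C1: P1 ⊕ 0x2F = 0x96; E(K, 0x96) = 0x47.
C2: P2 ⊕ 0x47 = 0x38; E(K, 0x38) = 0xE9.
C3: P3 ⊕ 0xE9 = 0x39; E(K, 0x39) = 0xEA.
C4: P4 ⊕ 0xEA = 0xF5; E(K, 0xF5) = 0xA6.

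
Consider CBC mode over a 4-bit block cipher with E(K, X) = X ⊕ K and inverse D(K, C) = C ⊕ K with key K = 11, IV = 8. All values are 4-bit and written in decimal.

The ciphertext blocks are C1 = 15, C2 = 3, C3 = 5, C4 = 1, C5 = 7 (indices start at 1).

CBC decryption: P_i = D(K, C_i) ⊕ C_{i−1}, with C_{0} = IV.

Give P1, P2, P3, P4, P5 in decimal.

P1 = 12, P2 = 7, P3 = 13, P4 = 15, P5 = 13

P1: D(K, 15) = 4; 4 ⊕ 8 = 12.
P2: D(K, 3) = 8; 8 ⊕ 15 = 7.
P3: D(K, 5) = 14; 14 ⊕ 3 = 13.
P4: D(K, 1) = 10; 10 ⊕ 5 = 15.
P5: D(K, 7) = 12; 12 ⊕ 1 = 13.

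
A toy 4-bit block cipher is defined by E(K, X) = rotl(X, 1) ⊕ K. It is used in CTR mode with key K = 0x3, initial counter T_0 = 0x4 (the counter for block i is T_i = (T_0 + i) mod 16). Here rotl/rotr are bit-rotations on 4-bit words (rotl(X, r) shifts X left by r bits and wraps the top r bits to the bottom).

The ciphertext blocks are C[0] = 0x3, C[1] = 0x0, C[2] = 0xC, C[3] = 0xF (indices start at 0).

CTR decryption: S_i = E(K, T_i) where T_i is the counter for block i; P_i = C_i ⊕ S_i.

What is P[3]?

P[3]: T = 0x7, S = E(K, T) = 0xD; 0xF ⊕ 0xD = 0x2.

P[3] = 0x2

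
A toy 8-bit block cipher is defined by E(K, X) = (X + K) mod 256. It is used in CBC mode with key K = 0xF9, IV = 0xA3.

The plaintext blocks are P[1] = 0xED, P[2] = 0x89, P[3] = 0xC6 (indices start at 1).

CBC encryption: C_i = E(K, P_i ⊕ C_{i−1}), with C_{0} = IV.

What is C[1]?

C[1]: P[1] ⊕ 0xA3 = 0x4E; E(K, 0x4E) = 0x47.

C[1] = 0x47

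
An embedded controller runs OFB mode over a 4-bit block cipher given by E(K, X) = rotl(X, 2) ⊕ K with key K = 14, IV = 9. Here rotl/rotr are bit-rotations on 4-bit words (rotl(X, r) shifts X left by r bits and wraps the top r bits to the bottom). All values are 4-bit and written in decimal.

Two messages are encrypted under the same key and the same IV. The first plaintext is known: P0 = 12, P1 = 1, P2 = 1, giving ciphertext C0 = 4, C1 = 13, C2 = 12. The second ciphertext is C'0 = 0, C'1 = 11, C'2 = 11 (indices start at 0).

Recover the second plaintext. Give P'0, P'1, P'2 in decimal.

In OFB with a reused IV, both messages share the same keystream S_i, so C_i ⊕ C'_i = P_i ⊕ P'_i and thus P'_i = P_i ⊕ C_i ⊕ C'_i.
P'0: 12 ⊕ 4 ⊕ 0 = 8.
P'1: 1 ⊕ 13 ⊕ 11 = 7.
P'2: 1 ⊕ 12 ⊕ 11 = 6.

P'0 = 8, P'1 = 7, P'2 = 6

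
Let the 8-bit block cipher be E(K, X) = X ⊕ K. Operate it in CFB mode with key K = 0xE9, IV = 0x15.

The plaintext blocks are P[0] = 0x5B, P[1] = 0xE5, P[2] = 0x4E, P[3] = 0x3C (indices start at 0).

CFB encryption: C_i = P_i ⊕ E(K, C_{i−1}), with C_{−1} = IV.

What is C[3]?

C[3] = 0xD9

C[0]: E(K, 0x15) = 0xFC; 0x5B ⊕ 0xFC = 0xA7.
C[1]: E(K, 0xA7) = 0x4E; 0xE5 ⊕ 0x4E = 0xAB.
C[2]: E(K, 0xAB) = 0x42; 0x4E ⊕ 0x42 = 0x0C.
C[3]: E(K, 0x0C) = 0xE5; 0x3C ⊕ 0xE5 = 0xD9.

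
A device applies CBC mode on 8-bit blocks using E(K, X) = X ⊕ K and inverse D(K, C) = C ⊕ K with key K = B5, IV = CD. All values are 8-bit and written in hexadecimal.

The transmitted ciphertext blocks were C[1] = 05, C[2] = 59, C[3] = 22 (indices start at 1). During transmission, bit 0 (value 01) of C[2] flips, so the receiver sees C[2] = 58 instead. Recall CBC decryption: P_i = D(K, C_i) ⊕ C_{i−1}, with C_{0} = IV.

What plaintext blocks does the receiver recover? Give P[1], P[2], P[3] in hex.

Only C[2] changed, to 58. In CBC, a change in C_i garbles P_i and flips the same bit in P_{i+1}. Decrypting the received ciphertext:
P[1]: D(K, 05) = B0; B0 ⊕ CD = 7D.
P[2]: D(K, 58) = ED; ED ⊕ 05 = E8.
P[3]: D(K, 22) = 97; 97 ⊕ 58 = CF.
Blocks that differ from the original plaintext: P[2], P[3].

P[1] = 7D, P[2] = E8, P[3] = CF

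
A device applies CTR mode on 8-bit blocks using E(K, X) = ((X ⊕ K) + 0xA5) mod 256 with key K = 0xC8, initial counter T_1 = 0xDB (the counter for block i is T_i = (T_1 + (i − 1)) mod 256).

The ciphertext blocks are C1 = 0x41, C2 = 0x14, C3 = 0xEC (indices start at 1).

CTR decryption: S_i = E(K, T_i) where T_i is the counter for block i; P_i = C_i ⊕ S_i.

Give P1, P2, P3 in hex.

P1 = 0xF9, P2 = 0xAD, P3 = 0x56

P1: T = 0xDB, S = E(K, T) = 0xB8; 0x41 ⊕ 0xB8 = 0xF9.
P2: T = 0xDC, S = E(K, T) = 0xB9; 0x14 ⊕ 0xB9 = 0xAD.
P3: T = 0xDD, S = E(K, T) = 0xBA; 0xEC ⊕ 0xBA = 0x56.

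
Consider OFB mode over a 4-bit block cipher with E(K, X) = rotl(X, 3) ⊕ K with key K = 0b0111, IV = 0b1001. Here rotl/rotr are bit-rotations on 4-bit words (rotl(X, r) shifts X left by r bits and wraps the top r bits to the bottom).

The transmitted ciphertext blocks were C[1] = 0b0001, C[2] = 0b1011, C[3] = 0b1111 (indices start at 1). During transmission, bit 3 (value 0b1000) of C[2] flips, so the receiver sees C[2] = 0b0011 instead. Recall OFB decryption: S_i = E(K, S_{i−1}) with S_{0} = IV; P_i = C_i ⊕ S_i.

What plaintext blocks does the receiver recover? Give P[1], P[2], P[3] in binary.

Only C[2] changed, to 0b0011. In OFB, a change in C_i flips the same bit in P_i only; the keystream is unaffected. Decrypting the received ciphertext:
P[1]: S = E(K, 0b1001) = 0b1011; 0b0001 ⊕ 0b1011 = 0b1010.
P[2]: S = E(K, 0b1011) = 0b1010; 0b0011 ⊕ 0b1010 = 0b1001.
P[3]: S = E(K, 0b1010) = 0b0010; 0b1111 ⊕ 0b0010 = 0b1101.
Blocks that differ from the original plaintext: P[2].

P[1] = 0b1010, P[2] = 0b1001, P[3] = 0b1101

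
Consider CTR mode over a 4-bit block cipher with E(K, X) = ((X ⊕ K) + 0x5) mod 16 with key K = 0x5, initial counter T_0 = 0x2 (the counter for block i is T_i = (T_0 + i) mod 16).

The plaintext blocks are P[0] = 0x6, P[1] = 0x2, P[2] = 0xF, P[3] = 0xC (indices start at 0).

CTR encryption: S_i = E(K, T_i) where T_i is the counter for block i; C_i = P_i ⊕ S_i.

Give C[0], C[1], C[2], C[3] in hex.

C[0] = 0xA, C[1] = 0x9, C[2] = 0x9, C[3] = 0x9

C[0]: T = 0x2, S = E(K, T) = 0xC; 0x6 ⊕ 0xC = 0xA.
C[1]: T = 0x3, S = E(K, T) = 0xB; 0x2 ⊕ 0xB = 0x9.
C[2]: T = 0x4, S = E(K, T) = 0x6; 0xF ⊕ 0x6 = 0x9.
C[3]: T = 0x5, S = E(K, T) = 0x5; 0xC ⊕ 0x5 = 0x9.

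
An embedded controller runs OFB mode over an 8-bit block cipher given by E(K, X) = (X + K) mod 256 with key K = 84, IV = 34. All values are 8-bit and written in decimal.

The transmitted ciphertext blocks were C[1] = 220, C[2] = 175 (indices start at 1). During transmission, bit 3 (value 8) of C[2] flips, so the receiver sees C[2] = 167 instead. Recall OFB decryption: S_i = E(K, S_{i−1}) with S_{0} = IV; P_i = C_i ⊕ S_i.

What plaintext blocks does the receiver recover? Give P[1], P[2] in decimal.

P[1] = 170, P[2] = 109

Only C[2] changed, to 167. In OFB, a change in C_i flips the same bit in P_i only; the keystream is unaffected. Decrypting the received ciphertext:
P[1]: S = E(K, 34) = 118; 220 ⊕ 118 = 170.
P[2]: S = E(K, 118) = 202; 167 ⊕ 202 = 109.
Blocks that differ from the original plaintext: P[2].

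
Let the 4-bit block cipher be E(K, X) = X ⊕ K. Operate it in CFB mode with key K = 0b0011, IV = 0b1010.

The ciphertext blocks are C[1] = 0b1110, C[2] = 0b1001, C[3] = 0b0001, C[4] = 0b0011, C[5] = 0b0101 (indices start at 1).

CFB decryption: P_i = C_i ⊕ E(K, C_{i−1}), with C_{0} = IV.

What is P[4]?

P[4] = 0b0001

P[4]: E(K, 0b0001) = 0b0010; 0b0011 ⊕ 0b0010 = 0b0001.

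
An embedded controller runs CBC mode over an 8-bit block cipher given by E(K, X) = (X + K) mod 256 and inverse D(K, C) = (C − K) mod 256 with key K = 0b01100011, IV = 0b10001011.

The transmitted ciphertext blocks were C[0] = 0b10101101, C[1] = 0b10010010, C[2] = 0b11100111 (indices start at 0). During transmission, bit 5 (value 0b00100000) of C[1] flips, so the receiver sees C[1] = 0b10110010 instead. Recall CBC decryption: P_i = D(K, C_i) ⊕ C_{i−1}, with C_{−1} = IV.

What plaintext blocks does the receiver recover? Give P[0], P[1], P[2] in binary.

P[0] = 0b11000001, P[1] = 0b11100010, P[2] = 0b00110110

Only C[1] changed, to 0b10110010. In CBC, a change in C_i garbles P_i and flips the same bit in P_{i+1}. Decrypting the received ciphertext:
P[0]: D(K, 0b10101101) = 0b01001010; 0b01001010 ⊕ 0b10001011 = 0b11000001.
P[1]: D(K, 0b10110010) = 0b01001111; 0b01001111 ⊕ 0b10101101 = 0b11100010.
P[2]: D(K, 0b11100111) = 0b10000100; 0b10000100 ⊕ 0b10110010 = 0b00110110.
Blocks that differ from the original plaintext: P[1], P[2].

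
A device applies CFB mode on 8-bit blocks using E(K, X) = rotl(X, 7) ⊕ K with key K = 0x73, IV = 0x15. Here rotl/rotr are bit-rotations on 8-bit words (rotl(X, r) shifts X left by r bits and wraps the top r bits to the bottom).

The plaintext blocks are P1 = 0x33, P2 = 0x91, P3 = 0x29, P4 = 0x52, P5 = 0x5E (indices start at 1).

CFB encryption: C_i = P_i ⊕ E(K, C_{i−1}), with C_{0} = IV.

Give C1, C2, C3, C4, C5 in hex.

C1 = 0xCA, C2 = 0x87, C3 = 0x99, C4 = 0xED, C5 = 0xDB

C1: E(K, 0x15) = 0xF9; 0x33 ⊕ 0xF9 = 0xCA.
C2: E(K, 0xCA) = 0x16; 0x91 ⊕ 0x16 = 0x87.
C3: E(K, 0x87) = 0xB0; 0x29 ⊕ 0xB0 = 0x99.
C4: E(K, 0x99) = 0xBF; 0x52 ⊕ 0xBF = 0xED.
C5: E(K, 0xED) = 0x85; 0x5E ⊕ 0x85 = 0xDB.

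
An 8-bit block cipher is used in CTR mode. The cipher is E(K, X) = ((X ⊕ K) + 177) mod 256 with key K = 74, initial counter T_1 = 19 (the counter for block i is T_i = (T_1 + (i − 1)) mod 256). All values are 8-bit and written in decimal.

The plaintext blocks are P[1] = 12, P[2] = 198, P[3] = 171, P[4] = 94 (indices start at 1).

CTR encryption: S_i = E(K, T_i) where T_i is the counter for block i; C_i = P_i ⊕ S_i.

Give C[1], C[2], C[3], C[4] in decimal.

C[1]: T = 19, S = E(K, T) = 10; 12 ⊕ 10 = 6.
C[2]: T = 20, S = E(K, T) = 15; 198 ⊕ 15 = 201.
C[3]: T = 21, S = E(K, T) = 16; 171 ⊕ 16 = 187.
C[4]: T = 22, S = E(K, T) = 13; 94 ⊕ 13 = 83.

C[1] = 6, C[2] = 201, C[3] = 187, C[4] = 83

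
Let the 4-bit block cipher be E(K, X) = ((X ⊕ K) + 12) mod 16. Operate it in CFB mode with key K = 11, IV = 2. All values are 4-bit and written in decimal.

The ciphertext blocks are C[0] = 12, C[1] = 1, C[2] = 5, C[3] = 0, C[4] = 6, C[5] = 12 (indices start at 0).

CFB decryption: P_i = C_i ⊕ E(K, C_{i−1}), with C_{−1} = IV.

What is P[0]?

P[0]: E(K, 2) = 5; 12 ⊕ 5 = 9.

P[0] = 9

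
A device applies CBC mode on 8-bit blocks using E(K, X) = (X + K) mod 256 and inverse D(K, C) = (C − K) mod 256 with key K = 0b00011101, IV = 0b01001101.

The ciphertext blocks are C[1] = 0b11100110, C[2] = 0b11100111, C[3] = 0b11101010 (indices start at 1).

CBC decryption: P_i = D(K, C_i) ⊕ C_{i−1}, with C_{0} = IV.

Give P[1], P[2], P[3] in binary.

P[1] = 0b10000100, P[2] = 0b00101100, P[3] = 0b00101010

P[1]: D(K, 0b11100110) = 0b11001001; 0b11001001 ⊕ 0b01001101 = 0b10000100.
P[2]: D(K, 0b11100111) = 0b11001010; 0b11001010 ⊕ 0b11100110 = 0b00101100.
P[3]: D(K, 0b11101010) = 0b11001101; 0b11001101 ⊕ 0b11100111 = 0b00101010.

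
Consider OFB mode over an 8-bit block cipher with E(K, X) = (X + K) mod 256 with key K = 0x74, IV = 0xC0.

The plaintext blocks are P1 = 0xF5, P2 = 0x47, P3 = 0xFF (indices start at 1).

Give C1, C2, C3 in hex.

OFB encryption: S_i = E(K, S_{i−1}) with S_{0} = IV; C_i = P_i ⊕ S_i.
C1: S = E(K, 0xC0) = 0x34; 0xF5 ⊕ 0x34 = 0xC1.
C2: S = E(K, 0x34) = 0xA8; 0x47 ⊕ 0xA8 = 0xEF.
C3: S = E(K, 0xA8) = 0x1C; 0xFF ⊕ 0x1C = 0xE3.

C1 = 0xC1, C2 = 0xEF, C3 = 0xE3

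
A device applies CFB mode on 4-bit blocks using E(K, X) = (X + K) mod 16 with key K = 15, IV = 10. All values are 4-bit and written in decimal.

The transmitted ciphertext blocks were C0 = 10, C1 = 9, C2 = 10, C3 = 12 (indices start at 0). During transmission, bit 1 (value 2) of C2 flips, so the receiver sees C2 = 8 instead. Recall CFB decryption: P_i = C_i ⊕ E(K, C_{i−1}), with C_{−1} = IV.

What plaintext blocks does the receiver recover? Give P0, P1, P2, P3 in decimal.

P0 = 3, P1 = 0, P2 = 0, P3 = 11

Only C2 changed, to 8. In CFB, a change in C_i flips the same bit in P_i and garbles P_{i+1}. Decrypting the received ciphertext:
P0: E(K, 10) = 9; 10 ⊕ 9 = 3.
P1: E(K, 10) = 9; 9 ⊕ 9 = 0.
P2: E(K, 9) = 8; 8 ⊕ 8 = 0.
P3: E(K, 8) = 7; 12 ⊕ 7 = 11.
Blocks that differ from the original plaintext: P2, P3.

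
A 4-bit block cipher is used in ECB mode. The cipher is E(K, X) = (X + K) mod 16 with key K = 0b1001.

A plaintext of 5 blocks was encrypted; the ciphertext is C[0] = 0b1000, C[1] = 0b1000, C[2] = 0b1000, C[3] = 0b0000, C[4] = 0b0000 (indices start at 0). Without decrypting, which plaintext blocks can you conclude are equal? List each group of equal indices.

P[0] = P[1] = P[2]; P[3] = P[4]

ECB encrypts each block independently with the same key, so equal ciphertext blocks imply equal plaintext blocks.
C[0] = C[1] = C[2] = 0b1000, so P[0] = P[1] = P[2].
C[3] = C[4] = 0b0000, so P[3] = P[4].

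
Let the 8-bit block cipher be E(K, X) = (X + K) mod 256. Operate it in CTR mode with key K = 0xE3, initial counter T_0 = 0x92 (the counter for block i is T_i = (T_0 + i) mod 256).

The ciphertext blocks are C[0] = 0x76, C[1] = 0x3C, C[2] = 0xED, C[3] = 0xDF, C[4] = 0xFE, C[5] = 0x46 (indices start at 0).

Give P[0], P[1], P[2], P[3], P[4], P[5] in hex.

P[0] = 0x03, P[1] = 0x4A, P[2] = 0x9A, P[3] = 0xA7, P[4] = 0x87, P[5] = 0x3C

CTR decryption: S_i = E(K, T_i) where T_i is the counter for block i; P_i = C_i ⊕ S_i.
P[0]: T = 0x92, S = E(K, T) = 0x75; 0x76 ⊕ 0x75 = 0x03.
P[1]: T = 0x93, S = E(K, T) = 0x76; 0x3C ⊕ 0x76 = 0x4A.
P[2]: T = 0x94, S = E(K, T) = 0x77; 0xED ⊕ 0x77 = 0x9A.
P[3]: T = 0x95, S = E(K, T) = 0x78; 0xDF ⊕ 0x78 = 0xA7.
P[4]: T = 0x96, S = E(K, T) = 0x79; 0xFE ⊕ 0x79 = 0x87.
P[5]: T = 0x97, S = E(K, T) = 0x7A; 0x46 ⊕ 0x7A = 0x3C.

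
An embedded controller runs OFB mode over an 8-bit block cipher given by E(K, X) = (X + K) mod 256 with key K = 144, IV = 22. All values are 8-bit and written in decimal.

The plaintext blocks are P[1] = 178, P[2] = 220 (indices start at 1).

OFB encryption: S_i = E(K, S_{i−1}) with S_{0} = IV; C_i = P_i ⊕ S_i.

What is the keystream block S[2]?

54

C[1]: S = E(K, 22) = 166; 178 ⊕ 166 = 20.
C[2]: S = E(K, 166) = 54; 220 ⊕ 54 = 234.
So S[2] = 54.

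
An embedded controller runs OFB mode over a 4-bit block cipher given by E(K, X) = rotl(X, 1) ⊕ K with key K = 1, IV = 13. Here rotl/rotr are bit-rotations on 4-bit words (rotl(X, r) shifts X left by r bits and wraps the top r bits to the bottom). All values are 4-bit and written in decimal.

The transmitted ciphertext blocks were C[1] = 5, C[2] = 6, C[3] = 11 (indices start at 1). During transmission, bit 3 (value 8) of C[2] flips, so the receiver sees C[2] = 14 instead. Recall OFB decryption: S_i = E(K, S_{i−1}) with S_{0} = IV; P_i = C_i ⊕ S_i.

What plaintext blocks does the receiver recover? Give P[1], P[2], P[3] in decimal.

Only C[2] changed, to 14. In OFB, a change in C_i flips the same bit in P_i only; the keystream is unaffected. Decrypting the received ciphertext:
P[1]: S = E(K, 13) = 10; 5 ⊕ 10 = 15.
P[2]: S = E(K, 10) = 4; 14 ⊕ 4 = 10.
P[3]: S = E(K, 4) = 9; 11 ⊕ 9 = 2.
Blocks that differ from the original plaintext: P[2].

P[1] = 15, P[2] = 10, P[3] = 2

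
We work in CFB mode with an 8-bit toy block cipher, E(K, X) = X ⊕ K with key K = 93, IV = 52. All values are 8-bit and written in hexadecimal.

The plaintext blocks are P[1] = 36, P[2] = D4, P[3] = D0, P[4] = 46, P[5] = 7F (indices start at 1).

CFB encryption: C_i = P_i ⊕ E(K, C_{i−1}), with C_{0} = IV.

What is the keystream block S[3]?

C[1]: E(K, 52) = C1; 36 ⊕ C1 = F7.
C[2]: E(K, F7) = 64; D4 ⊕ 64 = B0.
C[3]: E(K, B0) = 23; D0 ⊕ 23 = F3.
So S[3] = 23.

23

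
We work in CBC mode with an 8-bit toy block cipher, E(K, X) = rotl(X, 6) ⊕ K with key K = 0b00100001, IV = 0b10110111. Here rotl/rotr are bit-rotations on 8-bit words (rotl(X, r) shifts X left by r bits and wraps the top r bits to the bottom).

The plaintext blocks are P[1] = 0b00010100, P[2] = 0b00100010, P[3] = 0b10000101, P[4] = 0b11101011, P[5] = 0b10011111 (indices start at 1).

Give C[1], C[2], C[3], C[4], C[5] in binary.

CBC encryption: C_i = E(K, P_i ⊕ C_{i−1}), with C_{0} = IV.
C[1]: P[1] ⊕ 0b10110111 = 0b10100011; E(K, 0b10100011) = 0b11001001.
C[2]: P[2] ⊕ 0b11001001 = 0b11101011; E(K, 0b11101011) = 0b11011011.
C[3]: P[3] ⊕ 0b11011011 = 0b01011110; E(K, 0b01011110) = 0b10110110.
C[4]: P[4] ⊕ 0b10110110 = 0b01011101; E(K, 0b01011101) = 0b01110110.
C[5]: P[5] ⊕ 0b01110110 = 0b11101001; E(K, 0b11101001) = 0b01011011.

C[1] = 0b11001001, C[2] = 0b11011011, C[3] = 0b10110110, C[4] = 0b01110110, C[5] = 0b01011011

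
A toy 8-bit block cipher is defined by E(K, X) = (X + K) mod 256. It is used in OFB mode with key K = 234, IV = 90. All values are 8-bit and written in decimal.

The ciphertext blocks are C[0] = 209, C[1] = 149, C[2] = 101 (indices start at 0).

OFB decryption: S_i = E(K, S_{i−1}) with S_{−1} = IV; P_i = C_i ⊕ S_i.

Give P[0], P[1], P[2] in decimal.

P[0] = 149, P[1] = 187, P[2] = 125

P[0]: S = E(K, 90) = 68; 209 ⊕ 68 = 149.
P[1]: S = E(K, 68) = 46; 149 ⊕ 46 = 187.
P[2]: S = E(K, 46) = 24; 101 ⊕ 24 = 125.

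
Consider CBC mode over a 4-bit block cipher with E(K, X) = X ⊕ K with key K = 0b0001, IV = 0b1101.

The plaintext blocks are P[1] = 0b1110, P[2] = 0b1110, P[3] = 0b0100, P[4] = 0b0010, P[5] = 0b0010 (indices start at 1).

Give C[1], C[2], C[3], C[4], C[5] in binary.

C[1] = 0b0010, C[2] = 0b1101, C[3] = 0b1000, C[4] = 0b1011, C[5] = 0b1000

CBC encryption: C_i = E(K, P_i ⊕ C_{i−1}), with C_{0} = IV.
C[1]: P[1] ⊕ 0b1101 = 0b0011; E(K, 0b0011) = 0b0010.
C[2]: P[2] ⊕ 0b0010 = 0b1100; E(K, 0b1100) = 0b1101.
C[3]: P[3] ⊕ 0b1101 = 0b1001; E(K, 0b1001) = 0b1000.
C[4]: P[4] ⊕ 0b1000 = 0b1010; E(K, 0b1010) = 0b1011.
C[5]: P[5] ⊕ 0b1011 = 0b1001; E(K, 0b1001) = 0b1000.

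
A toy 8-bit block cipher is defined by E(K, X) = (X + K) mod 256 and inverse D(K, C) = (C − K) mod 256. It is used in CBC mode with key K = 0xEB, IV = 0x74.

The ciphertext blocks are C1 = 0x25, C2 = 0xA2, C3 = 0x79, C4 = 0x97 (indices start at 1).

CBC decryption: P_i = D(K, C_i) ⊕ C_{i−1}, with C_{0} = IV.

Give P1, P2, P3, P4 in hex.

P1: D(K, 0x25) = 0x3A; 0x3A ⊕ 0x74 = 0x4E.
P2: D(K, 0xA2) = 0xB7; 0xB7 ⊕ 0x25 = 0x92.
P3: D(K, 0x79) = 0x8E; 0x8E ⊕ 0xA2 = 0x2C.
P4: D(K, 0x97) = 0xAC; 0xAC ⊕ 0x79 = 0xD5.

P1 = 0x4E, P2 = 0x92, P3 = 0x2C, P4 = 0xD5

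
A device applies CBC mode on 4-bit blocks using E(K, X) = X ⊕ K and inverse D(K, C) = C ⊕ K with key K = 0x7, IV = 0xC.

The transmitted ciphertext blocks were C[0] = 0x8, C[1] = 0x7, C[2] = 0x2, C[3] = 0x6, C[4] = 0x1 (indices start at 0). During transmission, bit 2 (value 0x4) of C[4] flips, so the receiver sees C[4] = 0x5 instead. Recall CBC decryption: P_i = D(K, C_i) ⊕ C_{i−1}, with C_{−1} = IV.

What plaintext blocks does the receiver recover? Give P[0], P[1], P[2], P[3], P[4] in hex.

Only C[4] changed, to 0x5. In CBC, a change in C_i garbles P_i and flips the same bit in P_{i+1}. Decrypting the received ciphertext:
P[0]: D(K, 0x8) = 0xF; 0xF ⊕ 0xC = 0x3.
P[1]: D(K, 0x7) = 0x0; 0x0 ⊕ 0x8 = 0x8.
P[2]: D(K, 0x2) = 0x5; 0x5 ⊕ 0x7 = 0x2.
P[3]: D(K, 0x6) = 0x1; 0x1 ⊕ 0x2 = 0x3.
P[4]: D(K, 0x5) = 0x2; 0x2 ⊕ 0x6 = 0x4.
Blocks that differ from the original plaintext: P[4].

P[0] = 0x3, P[1] = 0x8, P[2] = 0x2, P[3] = 0x3, P[4] = 0x4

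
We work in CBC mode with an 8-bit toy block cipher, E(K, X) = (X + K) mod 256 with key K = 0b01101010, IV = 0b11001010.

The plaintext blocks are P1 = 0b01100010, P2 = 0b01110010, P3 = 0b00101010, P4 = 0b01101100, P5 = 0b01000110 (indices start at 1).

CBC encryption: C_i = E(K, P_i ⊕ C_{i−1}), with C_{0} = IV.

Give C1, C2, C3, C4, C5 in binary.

C1: P1 ⊕ 0b11001010 = 0b10101000; E(K, 0b10101000) = 0b00010010.
C2: P2 ⊕ 0b00010010 = 0b01100000; E(K, 0b01100000) = 0b11001010.
C3: P3 ⊕ 0b11001010 = 0b11100000; E(K, 0b11100000) = 0b01001010.
C4: P4 ⊕ 0b01001010 = 0b00100110; E(K, 0b00100110) = 0b10010000.
C5: P5 ⊕ 0b10010000 = 0b11010110; E(K, 0b11010110) = 0b01000000.

C1 = 0b00010010, C2 = 0b11001010, C3 = 0b01001010, C4 = 0b10010000, C5 = 0b01000000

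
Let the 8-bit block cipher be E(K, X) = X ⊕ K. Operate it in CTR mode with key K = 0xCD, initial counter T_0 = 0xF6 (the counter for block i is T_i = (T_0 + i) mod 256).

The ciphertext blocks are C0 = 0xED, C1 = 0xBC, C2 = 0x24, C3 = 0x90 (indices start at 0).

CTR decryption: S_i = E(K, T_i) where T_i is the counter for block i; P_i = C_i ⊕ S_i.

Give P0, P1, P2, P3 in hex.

P0: T = 0xF6, S = E(K, T) = 0x3B; 0xED ⊕ 0x3B = 0xD6.
P1: T = 0xF7, S = E(K, T) = 0x3A; 0xBC ⊕ 0x3A = 0x86.
P2: T = 0xF8, S = E(K, T) = 0x35; 0x24 ⊕ 0x35 = 0x11.
P3: T = 0xF9, S = E(K, T) = 0x34; 0x90 ⊕ 0x34 = 0xA4.

P0 = 0xD6, P1 = 0x86, P2 = 0x11, P3 = 0xA4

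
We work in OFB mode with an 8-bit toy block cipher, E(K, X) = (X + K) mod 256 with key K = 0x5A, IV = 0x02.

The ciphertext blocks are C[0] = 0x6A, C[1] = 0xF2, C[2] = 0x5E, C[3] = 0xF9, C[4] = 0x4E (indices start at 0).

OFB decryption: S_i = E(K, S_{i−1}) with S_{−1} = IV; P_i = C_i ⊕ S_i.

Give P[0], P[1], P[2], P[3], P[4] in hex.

P[0] = 0x36, P[1] = 0x44, P[2] = 0x4E, P[3] = 0x93, P[4] = 0x8A

P[0]: S = E(K, 0x02) = 0x5C; 0x6A ⊕ 0x5C = 0x36.
P[1]: S = E(K, 0x5C) = 0xB6; 0xF2 ⊕ 0xB6 = 0x44.
P[2]: S = E(K, 0xB6) = 0x10; 0x5E ⊕ 0x10 = 0x4E.
P[3]: S = E(K, 0x10) = 0x6A; 0xF9 ⊕ 0x6A = 0x93.
P[4]: S = E(K, 0x6A) = 0xC4; 0x4E ⊕ 0xC4 = 0x8A.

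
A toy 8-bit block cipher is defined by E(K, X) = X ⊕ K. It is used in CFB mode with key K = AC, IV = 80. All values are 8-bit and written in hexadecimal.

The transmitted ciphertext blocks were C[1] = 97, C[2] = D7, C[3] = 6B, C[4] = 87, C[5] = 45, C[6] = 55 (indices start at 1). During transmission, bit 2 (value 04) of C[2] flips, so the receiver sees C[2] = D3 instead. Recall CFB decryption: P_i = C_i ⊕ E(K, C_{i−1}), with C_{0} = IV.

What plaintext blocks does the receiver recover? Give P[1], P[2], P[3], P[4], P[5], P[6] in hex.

P[1] = BB, P[2] = E8, P[3] = 14, P[4] = 40, P[5] = 6E, P[6] = BC

Only C[2] changed, to D3. In CFB, a change in C_i flips the same bit in P_i and garbles P_{i+1}. Decrypting the received ciphertext:
P[1]: E(K, 80) = 2C; 97 ⊕ 2C = BB.
P[2]: E(K, 97) = 3B; D3 ⊕ 3B = E8.
P[3]: E(K, D3) = 7F; 6B ⊕ 7F = 14.
P[4]: E(K, 6B) = C7; 87 ⊕ C7 = 40.
P[5]: E(K, 87) = 2B; 45 ⊕ 2B = 6E.
P[6]: E(K, 45) = E9; 55 ⊕ E9 = BC.
Blocks that differ from the original plaintext: P[2], P[3].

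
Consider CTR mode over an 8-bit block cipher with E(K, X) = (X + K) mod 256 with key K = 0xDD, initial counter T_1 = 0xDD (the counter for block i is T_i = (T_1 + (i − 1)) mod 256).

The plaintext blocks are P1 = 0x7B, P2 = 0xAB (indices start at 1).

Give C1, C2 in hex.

CTR encryption: S_i = E(K, T_i) where T_i is the counter for block i; C_i = P_i ⊕ S_i.
C1: T = 0xDD, S = E(K, T) = 0xBA; 0x7B ⊕ 0xBA = 0xC1.
C2: T = 0xDE, S = E(K, T) = 0xBB; 0xAB ⊕ 0xBB = 0x10.

C1 = 0xC1, C2 = 0x10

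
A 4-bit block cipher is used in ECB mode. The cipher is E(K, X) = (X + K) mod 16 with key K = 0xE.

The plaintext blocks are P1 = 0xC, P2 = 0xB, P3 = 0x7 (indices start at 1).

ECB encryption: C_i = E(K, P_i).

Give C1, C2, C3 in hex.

C1: E(K, 0xC) = 0xA.
C2: E(K, 0xB) = 0x9.
C3: E(K, 0x7) = 0x5.

C1 = 0xA, C2 = 0x9, C3 = 0x5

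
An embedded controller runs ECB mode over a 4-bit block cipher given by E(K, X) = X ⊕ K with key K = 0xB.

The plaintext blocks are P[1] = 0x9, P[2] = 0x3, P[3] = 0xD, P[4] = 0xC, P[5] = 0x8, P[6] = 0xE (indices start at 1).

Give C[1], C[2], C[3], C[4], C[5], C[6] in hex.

C[1] = 0x2, C[2] = 0x8, C[3] = 0x6, C[4] = 0x7, C[5] = 0x3, C[6] = 0x5

ECB encryption: C_i = E(K, P_i).
C[1]: E(K, 0x9) = 0x2.
C[2]: E(K, 0x3) = 0x8.
C[3]: E(K, 0xD) = 0x6.
C[4]: E(K, 0xC) = 0x7.
C[5]: E(K, 0x8) = 0x3.
C[6]: E(K, 0xE) = 0x5.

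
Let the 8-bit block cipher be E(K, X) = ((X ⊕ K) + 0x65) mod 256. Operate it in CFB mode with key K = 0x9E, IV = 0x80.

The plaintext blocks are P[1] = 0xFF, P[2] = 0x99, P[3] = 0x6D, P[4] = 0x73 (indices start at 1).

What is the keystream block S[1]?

CFB encryption: C_i = P_i ⊕ E(K, C_{i−1}), with C_{0} = IV.
C[1]: E(K, 0x80) = 0x83; 0xFF ⊕ 0x83 = 0x7C.
So S[1] = 0x83.

0x83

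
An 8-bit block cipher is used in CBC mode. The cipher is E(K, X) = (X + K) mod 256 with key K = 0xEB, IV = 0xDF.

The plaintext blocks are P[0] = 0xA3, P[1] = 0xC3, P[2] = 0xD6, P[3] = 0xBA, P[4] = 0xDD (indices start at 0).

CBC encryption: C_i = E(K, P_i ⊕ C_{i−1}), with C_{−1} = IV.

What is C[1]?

C[1] = 0x8F

C[0]: P[0] ⊕ 0xDF = 0x7C; E(K, 0x7C) = 0x67.
C[1]: P[1] ⊕ 0x67 = 0xA4; E(K, 0xA4) = 0x8F.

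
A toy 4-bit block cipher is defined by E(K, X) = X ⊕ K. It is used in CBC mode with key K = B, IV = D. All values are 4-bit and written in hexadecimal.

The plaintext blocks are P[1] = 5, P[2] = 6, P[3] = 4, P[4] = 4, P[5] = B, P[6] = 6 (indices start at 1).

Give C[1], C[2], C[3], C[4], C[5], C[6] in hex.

CBC encryption: C_i = E(K, P_i ⊕ C_{i−1}), with C_{0} = IV.
C[1]: P[1] ⊕ D = 8; E(K, 8) = 3.
C[2]: P[2] ⊕ 3 = 5; E(K, 5) = E.
C[3]: P[3] ⊕ E = A; E(K, A) = 1.
C[4]: P[4] ⊕ 1 = 5; E(K, 5) = E.
C[5]: P[5] ⊕ E = 5; E(K, 5) = E.
C[6]: P[6] ⊕ E = 8; E(K, 8) = 3.

C[1] = 3, C[2] = E, C[3] = 1, C[4] = E, C[5] = E, C[6] = 3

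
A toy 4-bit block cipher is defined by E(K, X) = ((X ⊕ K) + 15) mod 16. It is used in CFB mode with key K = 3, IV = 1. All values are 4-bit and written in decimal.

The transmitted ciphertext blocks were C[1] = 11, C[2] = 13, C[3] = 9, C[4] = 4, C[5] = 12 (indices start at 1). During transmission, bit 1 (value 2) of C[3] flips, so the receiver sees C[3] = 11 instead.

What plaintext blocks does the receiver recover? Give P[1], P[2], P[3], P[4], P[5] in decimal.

CFB decryption: P_i = C_i ⊕ E(K, C_{i−1}), with C_{0} = IV.
Only C[3] changed, to 11. In CFB, a change in C_i flips the same bit in P_i and garbles P_{i+1}. Decrypting the received ciphertext:
P[1]: E(K, 1) = 1; 11 ⊕ 1 = 10.
P[2]: E(K, 11) = 7; 13 ⊕ 7 = 10.
P[3]: E(K, 13) = 13; 11 ⊕ 13 = 6.
P[4]: E(K, 11) = 7; 4 ⊕ 7 = 3.
P[5]: E(K, 4) = 6; 12 ⊕ 6 = 10.
Blocks that differ from the original plaintext: P[3], P[4].

P[1] = 10, P[2] = 10, P[3] = 6, P[4] = 3, P[5] = 10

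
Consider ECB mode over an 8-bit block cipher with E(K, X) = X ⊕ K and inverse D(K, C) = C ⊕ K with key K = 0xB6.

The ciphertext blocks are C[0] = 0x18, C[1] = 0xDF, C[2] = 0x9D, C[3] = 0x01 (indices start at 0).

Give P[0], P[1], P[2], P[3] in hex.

P[0] = 0xAE, P[1] = 0x69, P[2] = 0x2B, P[3] = 0xB7

ECB decryption: P_i = D(K, C_i).
P[0]: D(K, 0x18) = 0xAE.
P[1]: D(K, 0xDF) = 0x69.
P[2]: D(K, 0x9D) = 0x2B.
P[3]: D(K, 0x01) = 0xB7.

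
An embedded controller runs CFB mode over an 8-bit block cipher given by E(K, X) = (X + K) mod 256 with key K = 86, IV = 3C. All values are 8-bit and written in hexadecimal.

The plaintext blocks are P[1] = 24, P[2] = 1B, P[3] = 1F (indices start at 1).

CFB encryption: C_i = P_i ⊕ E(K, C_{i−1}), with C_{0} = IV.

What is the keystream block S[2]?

C[1]: E(K, 3C) = C2; 24 ⊕ C2 = E6.
C[2]: E(K, E6) = 6C; 1B ⊕ 6C = 77.
So S[2] = 6C.

6C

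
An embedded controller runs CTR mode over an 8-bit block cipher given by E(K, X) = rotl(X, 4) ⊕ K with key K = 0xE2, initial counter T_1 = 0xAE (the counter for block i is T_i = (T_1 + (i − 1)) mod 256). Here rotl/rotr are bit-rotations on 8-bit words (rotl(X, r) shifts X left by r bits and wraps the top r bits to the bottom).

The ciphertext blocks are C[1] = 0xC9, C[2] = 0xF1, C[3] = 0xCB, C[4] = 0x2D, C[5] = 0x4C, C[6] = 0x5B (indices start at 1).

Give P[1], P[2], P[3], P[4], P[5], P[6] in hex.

P[1] = 0xC1, P[2] = 0xE9, P[3] = 0x22, P[4] = 0xD4, P[5] = 0x85, P[6] = 0x82

CTR decryption: S_i = E(K, T_i) where T_i is the counter for block i; P_i = C_i ⊕ S_i.
P[1]: T = 0xAE, S = E(K, T) = 0x08; 0xC9 ⊕ 0x08 = 0xC1.
P[2]: T = 0xAF, S = E(K, T) = 0x18; 0xF1 ⊕ 0x18 = 0xE9.
P[3]: T = 0xB0, S = E(K, T) = 0xE9; 0xCB ⊕ 0xE9 = 0x22.
P[4]: T = 0xB1, S = E(K, T) = 0xF9; 0x2D ⊕ 0xF9 = 0xD4.
P[5]: T = 0xB2, S = E(K, T) = 0xC9; 0x4C ⊕ 0xC9 = 0x85.
P[6]: T = 0xB3, S = E(K, T) = 0xD9; 0x5B ⊕ 0xD9 = 0x82.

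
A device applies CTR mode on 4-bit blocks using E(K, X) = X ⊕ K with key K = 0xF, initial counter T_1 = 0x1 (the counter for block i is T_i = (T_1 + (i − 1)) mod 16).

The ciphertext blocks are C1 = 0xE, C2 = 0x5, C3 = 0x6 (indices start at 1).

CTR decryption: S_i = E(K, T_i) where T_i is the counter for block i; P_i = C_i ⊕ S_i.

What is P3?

P3: T = 0x3, S = E(K, T) = 0xC; 0x6 ⊕ 0xC = 0xA.

P3 = 0xA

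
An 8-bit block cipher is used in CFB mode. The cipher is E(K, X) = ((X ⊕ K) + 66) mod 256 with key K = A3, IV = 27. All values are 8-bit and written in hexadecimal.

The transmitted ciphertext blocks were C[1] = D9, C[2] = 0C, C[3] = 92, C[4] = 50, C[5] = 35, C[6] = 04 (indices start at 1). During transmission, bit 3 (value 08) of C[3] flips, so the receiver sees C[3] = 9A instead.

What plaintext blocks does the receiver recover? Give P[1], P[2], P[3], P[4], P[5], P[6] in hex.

CFB decryption: P_i = C_i ⊕ E(K, C_{i−1}), with C_{0} = IV.
Only C[3] changed, to 9A. In CFB, a change in C_i flips the same bit in P_i and garbles P_{i+1}. Decrypting the received ciphertext:
P[1]: E(K, 27) = EA; D9 ⊕ EA = 33.
P[2]: E(K, D9) = E0; 0C ⊕ E0 = EC.
P[3]: E(K, 0C) = 15; 9A ⊕ 15 = 8F.
P[4]: E(K, 9A) = 9F; 50 ⊕ 9F = CF.
P[5]: E(K, 50) = 59; 35 ⊕ 59 = 6C.
P[6]: E(K, 35) = FC; 04 ⊕ FC = F8.
Blocks that differ from the original plaintext: P[3], P[4].

P[1] = 33, P[2] = EC, P[3] = 8F, P[4] = CF, P[5] = 6C, P[6] = F8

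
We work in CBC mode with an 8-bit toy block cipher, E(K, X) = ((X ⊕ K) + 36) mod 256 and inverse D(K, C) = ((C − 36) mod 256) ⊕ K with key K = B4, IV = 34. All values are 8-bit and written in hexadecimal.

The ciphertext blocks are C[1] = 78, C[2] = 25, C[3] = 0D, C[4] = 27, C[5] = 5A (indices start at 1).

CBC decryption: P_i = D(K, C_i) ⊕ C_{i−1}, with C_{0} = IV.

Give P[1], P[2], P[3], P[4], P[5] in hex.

P[1] = C2, P[2] = 23, P[3] = 46, P[4] = 48, P[5] = B7

P[1]: D(K, 78) = F6; F6 ⊕ 34 = C2.
P[2]: D(K, 25) = 5B; 5B ⊕ 78 = 23.
P[3]: D(K, 0D) = 63; 63 ⊕ 25 = 46.
P[4]: D(K, 27) = 45; 45 ⊕ 0D = 48.
P[5]: D(K, 5A) = 90; 90 ⊕ 27 = B7.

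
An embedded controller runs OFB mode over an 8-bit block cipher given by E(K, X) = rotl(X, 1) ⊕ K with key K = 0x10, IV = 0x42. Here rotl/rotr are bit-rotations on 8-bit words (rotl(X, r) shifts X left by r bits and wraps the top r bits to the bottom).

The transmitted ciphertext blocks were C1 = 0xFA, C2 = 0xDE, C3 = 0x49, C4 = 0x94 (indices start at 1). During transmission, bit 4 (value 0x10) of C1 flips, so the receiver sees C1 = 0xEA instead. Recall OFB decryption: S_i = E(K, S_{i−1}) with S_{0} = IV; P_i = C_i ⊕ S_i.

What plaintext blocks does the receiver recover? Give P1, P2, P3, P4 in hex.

Only C1 changed, to 0xEA. In OFB, a change in C_i flips the same bit in P_i only; the keystream is unaffected. Decrypting the received ciphertext:
P1: S = E(K, 0x42) = 0x94; 0xEA ⊕ 0x94 = 0x7E.
P2: S = E(K, 0x94) = 0x39; 0xDE ⊕ 0x39 = 0xE7.
P3: S = E(K, 0x39) = 0x62; 0x49 ⊕ 0x62 = 0x2B.
P4: S = E(K, 0x62) = 0xD4; 0x94 ⊕ 0xD4 = 0x40.
Blocks that differ from the original plaintext: P1.

P1 = 0x7E, P2 = 0xE7, P3 = 0x2B, P4 = 0x40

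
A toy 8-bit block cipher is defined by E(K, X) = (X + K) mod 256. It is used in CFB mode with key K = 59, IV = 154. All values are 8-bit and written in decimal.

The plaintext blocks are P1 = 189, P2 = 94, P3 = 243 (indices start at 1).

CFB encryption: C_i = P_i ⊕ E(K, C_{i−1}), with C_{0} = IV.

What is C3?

C1: E(K, 154) = 213; 189 ⊕ 213 = 104.
C2: E(K, 104) = 163; 94 ⊕ 163 = 253.
C3: E(K, 253) = 56; 243 ⊕ 56 = 203.

C3 = 203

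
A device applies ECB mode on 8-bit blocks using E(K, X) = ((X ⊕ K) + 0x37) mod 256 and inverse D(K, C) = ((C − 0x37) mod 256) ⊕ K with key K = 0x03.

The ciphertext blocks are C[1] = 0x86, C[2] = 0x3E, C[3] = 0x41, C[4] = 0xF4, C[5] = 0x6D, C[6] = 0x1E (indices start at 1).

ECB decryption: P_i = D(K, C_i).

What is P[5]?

P[5] = 0x35

P[5]: D(K, 0x6D) = 0x35.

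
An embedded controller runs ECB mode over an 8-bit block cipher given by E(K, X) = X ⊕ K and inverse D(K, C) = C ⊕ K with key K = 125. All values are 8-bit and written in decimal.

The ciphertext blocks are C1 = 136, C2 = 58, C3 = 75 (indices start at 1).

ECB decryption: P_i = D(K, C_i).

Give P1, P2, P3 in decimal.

P1: D(K, 136) = 245.
P2: D(K, 58) = 71.
P3: D(K, 75) = 54.

P1 = 245, P2 = 71, P3 = 54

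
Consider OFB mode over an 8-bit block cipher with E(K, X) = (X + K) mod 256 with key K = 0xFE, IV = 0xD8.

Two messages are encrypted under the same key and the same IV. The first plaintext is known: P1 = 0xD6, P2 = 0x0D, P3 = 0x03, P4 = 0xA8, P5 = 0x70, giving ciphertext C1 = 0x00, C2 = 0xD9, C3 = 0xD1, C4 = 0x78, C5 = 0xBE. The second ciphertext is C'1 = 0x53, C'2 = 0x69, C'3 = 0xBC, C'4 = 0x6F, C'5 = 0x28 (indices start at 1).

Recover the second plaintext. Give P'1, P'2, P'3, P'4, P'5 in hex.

In OFB with a reused IV, both messages share the same keystream S_i, so C_i ⊕ C'_i = P_i ⊕ P'_i and thus P'_i = P_i ⊕ C_i ⊕ C'_i.
P'1: 0xD6 ⊕ 0x00 ⊕ 0x53 = 0x85.
P'2: 0x0D ⊕ 0xD9 ⊕ 0x69 = 0xBD.
P'3: 0x03 ⊕ 0xD1 ⊕ 0xBC = 0x6E.
P'4: 0xA8 ⊕ 0x78 ⊕ 0x6F = 0xBF.
P'5: 0x70 ⊕ 0xBE ⊕ 0x28 = 0xE6.

P'1 = 0x85, P'2 = 0xBD, P'3 = 0x6E, P'4 = 0xBF, P'5 = 0xE6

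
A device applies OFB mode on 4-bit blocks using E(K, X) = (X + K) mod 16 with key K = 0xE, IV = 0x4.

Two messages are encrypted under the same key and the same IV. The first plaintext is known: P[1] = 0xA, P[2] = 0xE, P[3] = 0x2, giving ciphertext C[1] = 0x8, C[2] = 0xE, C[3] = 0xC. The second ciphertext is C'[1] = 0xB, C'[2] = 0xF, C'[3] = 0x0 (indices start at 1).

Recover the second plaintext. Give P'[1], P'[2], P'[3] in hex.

In OFB with a reused IV, both messages share the same keystream S_i, so C_i ⊕ C'_i = P_i ⊕ P'_i and thus P'_i = P_i ⊕ C_i ⊕ C'_i.
P'[1]: 0xA ⊕ 0x8 ⊕ 0xB = 0x9.
P'[2]: 0xE ⊕ 0xE ⊕ 0xF = 0xF.
P'[3]: 0x2 ⊕ 0xC ⊕ 0x0 = 0xE.

P'[1] = 0x9, P'[2] = 0xF, P'[3] = 0xE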